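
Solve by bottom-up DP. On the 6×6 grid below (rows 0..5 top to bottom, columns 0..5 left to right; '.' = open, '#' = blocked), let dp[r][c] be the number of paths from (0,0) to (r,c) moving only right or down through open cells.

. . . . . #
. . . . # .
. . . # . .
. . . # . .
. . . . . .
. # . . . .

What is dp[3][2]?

r\c   0   1   2   3   4   5
  0   1   1   1   1   1   0
  1   1   2   3   4   0   0
  2   1   3   6   0   0   0
  3   1   4  10   0   0   0
  4   1   5  15  15  15  15
  5   1   0  15  30  45  60

10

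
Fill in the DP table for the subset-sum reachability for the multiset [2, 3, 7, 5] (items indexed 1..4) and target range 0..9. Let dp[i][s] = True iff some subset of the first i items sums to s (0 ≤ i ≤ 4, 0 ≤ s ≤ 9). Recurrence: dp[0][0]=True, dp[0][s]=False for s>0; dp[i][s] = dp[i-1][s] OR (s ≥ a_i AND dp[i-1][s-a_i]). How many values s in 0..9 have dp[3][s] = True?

6

i\s   0   1   2   3   4   5   6   7   8   9
  0   T   F   F   F   F   F   F   F   F   F
  1   T   F   T   F   F   F   F   F   F   F
  2   T   F   T   T   F   T   F   F   F   F
  3   T   F   T   T   F   T   F   T   F   T
  4   T   F   T   T   F   T   F   T   T   T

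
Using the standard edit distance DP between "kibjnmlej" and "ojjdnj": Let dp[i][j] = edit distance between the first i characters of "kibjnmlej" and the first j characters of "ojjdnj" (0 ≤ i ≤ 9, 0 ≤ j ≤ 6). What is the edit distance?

7

   ''  o  j  j  d  n  j
''  0  1  2  3  4  5  6
 k  1  1  2  3  4  5  6
 i  2  2  2  3  4  5  6
 b  3  3  3  3  4  5  6
 j  4  4  3  3  4  5  5
 n  5  5  4  4  4  4  5
 m  6  6  5  5  5  5  5
 l  7  7  6  6  6  6  6
 e  8  8  7  7  7  7  7
 j  9  9  8  7  8  8  7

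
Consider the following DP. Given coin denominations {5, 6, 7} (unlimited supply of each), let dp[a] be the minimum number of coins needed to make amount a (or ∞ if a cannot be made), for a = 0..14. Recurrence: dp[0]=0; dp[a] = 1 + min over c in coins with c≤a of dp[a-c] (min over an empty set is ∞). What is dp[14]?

2

 a  0  1  2  3  4  5  6  7  8  9 10 11 12 13 14
dp  0  -  -  -  -  1  1  1  -  -  2  2  2  2  2
(- denotes ∞ / unreachable)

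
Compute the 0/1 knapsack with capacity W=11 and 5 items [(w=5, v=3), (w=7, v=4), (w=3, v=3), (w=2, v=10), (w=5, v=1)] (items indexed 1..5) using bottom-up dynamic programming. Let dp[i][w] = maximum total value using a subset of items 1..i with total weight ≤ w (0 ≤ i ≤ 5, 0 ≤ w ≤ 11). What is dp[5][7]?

13

i\w   0   1   2   3   4   5   6   7   8   9  10  11
  0   0   0   0   0   0   0   0   0   0   0   0   0
  1   0   0   0   0   0   3   3   3   3   3   3   3
  2   0   0   0   0   0   3   3   4   4   4   4   4
  3   0   0   0   3   3   3   3   4   6   6   7   7
  4   0   0  10  10  10  13  13  13  13  14  16  16
  5   0   0  10  10  10  13  13  13  13  14  16  16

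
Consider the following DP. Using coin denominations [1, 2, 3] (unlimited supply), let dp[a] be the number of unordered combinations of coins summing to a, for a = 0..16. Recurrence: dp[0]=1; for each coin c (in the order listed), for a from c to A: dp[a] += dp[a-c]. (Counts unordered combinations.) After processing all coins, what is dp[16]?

30

after  coin     0     1     2     3     4     5     6     7     8     9    10    11    12    13    14    15    16
          1     1     1     1     1     1     1     1     1     1     1     1     1     1     1     1     1     1
          2     1     1     2     2     3     3     4     4     5     5     6     6     7     7     8     8     9
          3     1     1     2     3     4     5     7     8    10    12    14    16    19    21    24    27    30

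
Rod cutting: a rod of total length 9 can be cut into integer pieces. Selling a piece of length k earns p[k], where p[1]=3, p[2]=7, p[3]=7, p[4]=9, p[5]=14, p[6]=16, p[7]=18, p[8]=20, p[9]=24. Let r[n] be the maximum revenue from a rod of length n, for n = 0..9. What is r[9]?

   n    0    1    2    3    4    5    6    7    8    9
r[n]    0    3    7   10   14   17   21   24   28   31

31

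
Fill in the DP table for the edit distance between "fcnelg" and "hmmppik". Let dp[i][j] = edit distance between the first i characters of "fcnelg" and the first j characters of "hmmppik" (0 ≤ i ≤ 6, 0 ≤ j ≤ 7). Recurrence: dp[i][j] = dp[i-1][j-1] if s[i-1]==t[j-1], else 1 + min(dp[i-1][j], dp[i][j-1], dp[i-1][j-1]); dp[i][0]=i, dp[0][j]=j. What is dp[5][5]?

5

   ''  h  m  m  p  p  i  k
''  0  1  2  3  4  5  6  7
 f  1  1  2  3  4  5  6  7
 c  2  2  2  3  4  5  6  7
 n  3  3  3  3  4  5  6  7
 e  4  4  4  4  4  5  6  7
 l  5  5  5  5  5  5  6  7
 g  6  6  6  6  6  6  6  7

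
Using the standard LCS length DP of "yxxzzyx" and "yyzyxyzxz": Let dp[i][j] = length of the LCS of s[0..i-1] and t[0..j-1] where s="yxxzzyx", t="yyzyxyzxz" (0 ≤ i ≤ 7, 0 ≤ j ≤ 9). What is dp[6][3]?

2

   ''  y  y  z  y  x  y  z  x  z
''  0  0  0  0  0  0  0  0  0  0
 y  0  1  1  1  1  1  1  1  1  1
 x  0  1  1  1  1  2  2  2  2  2
 x  0  1  1  1  1  2  2  2  3  3
 z  0  1  1  2  2  2  2  3  3  4
 z  0  1  1  2  2  2  2  3  3  4
 y  0  1  2  2  3  3  3  3  3  4
 x  0  1  2  2  3  4  4  4  4  4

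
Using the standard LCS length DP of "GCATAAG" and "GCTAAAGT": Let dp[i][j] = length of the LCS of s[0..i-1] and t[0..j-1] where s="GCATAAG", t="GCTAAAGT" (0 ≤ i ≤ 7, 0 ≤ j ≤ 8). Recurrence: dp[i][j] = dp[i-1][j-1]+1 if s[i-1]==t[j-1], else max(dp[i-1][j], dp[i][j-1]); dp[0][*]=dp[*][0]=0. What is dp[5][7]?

   ''  G  C  T  A  A  A  G  T
''  0  0  0  0  0  0  0  0  0
 G  0  1  1  1  1  1  1  1  1
 C  0  1  2  2  2  2  2  2  2
 A  0  1  2  2  3  3  3  3  3
 T  0  1  2  3  3  3  3  3  4
 A  0  1  2  3  4  4  4  4  4
 A  0  1  2  3  4  5  5  5  5
 G  0  1  2  3  4  5  5  6  6

4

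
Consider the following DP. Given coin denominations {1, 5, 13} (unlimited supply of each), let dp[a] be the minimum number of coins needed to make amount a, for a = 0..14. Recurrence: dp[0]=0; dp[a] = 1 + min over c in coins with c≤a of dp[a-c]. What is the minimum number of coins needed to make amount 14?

 a  0  1  2  3  4  5  6  7  8  9 10 11 12 13 14
dp  0  1  2  3  4  1  2  3  4  5  2  3  4  1  2

2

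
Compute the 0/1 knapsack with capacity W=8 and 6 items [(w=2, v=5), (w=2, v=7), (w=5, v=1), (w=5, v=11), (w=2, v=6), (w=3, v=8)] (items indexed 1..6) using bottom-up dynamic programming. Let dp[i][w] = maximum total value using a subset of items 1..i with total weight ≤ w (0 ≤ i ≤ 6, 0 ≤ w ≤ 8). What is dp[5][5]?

13

i\w   0   1   2   3   4   5   6   7   8
  0   0   0   0   0   0   0   0   0   0
  1   0   0   5   5   5   5   5   5   5
  2   0   0   7   7  12  12  12  12  12
  3   0   0   7   7  12  12  12  12  12
  4   0   0   7   7  12  12  12  18  18
  5   0   0   7   7  13  13  18  18  18
  6   0   0   7   8  13  15  18  21  21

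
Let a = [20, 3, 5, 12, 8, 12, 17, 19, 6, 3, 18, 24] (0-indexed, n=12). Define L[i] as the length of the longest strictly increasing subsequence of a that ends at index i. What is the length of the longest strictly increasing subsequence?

   i    0    1    2    3    4    5    6    7    8    9   10   11
a[i]   20    3    5   12    8   12   17   19    6    3   18   24
L[i]    1    1    2    3    3    4    5    6    3    1    6    7

7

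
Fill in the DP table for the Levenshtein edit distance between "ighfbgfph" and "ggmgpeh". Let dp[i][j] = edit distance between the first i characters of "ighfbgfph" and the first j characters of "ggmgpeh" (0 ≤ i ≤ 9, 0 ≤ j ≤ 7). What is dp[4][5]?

   ''  g  g  m  g  p  e  h
''  0  1  2  3  4  5  6  7
 i  1  1  2  3  4  5  6  7
 g  2  1  1  2  3  4  5  6
 h  3  2  2  2  3  4  5  5
 f  4  3  3  3  3  4  5  6
 b  5  4  4  4  4  4  5  6
 g  6  5  4  5  4  5  5  6
 f  7  6  5  5  5  5  6  6
 p  8  7  6  6  6  5  6  7
 h  9  8  7  7  7  6  6  6

4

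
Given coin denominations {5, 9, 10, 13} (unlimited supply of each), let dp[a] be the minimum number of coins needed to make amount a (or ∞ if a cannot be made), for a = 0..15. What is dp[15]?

2

 a  0  1  2  3  4  5  6  7  8  9 10 11 12 13 14 15
dp  0  -  -  -  -  1  -  -  -  1  1  -  -  1  2  2
(- denotes ∞ / unreachable)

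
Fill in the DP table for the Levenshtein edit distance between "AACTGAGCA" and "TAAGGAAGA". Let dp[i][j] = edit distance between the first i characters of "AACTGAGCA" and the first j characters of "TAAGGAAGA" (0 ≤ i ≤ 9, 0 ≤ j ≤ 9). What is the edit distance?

   ''  T  A  A  G  G  A  A  G  A
''  0  1  2  3  4  5  6  7  8  9
 A  1  1  1  2  3  4  5  6  7  8
 A  2  2  1  1  2  3  4  5  6  7
 C  3  3  2  2  2  3  4  5  6  7
 T  4  3  3  3  3  3  4  5  6  7
 G  5  4  4  4  3  3  4  5  5  6
 A  6  5  4  4  4  4  3  4  5  5
 G  7  6  5  5  4  4  4  4  4  5
 C  8  7  6  6  5  5  5  5  5  5
 A  9  8  7  6  6  6  5  5  6  5

5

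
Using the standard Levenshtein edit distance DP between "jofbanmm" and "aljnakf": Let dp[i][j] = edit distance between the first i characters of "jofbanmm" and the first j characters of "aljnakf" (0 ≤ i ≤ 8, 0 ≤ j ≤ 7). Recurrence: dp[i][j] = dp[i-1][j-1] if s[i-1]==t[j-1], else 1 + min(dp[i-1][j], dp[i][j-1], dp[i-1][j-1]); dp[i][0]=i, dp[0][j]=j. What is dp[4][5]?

   ''  a  l  j  n  a  k  f
''  0  1  2  3  4  5  6  7
 j  1  1  2  2  3  4  5  6
 o  2  2  2  3  3  4  5  6
 f  3  3  3  3  4  4  5  5
 b  4  4  4  4  4  5  5  6
 a  5  4  5  5  5  4  5  6
 n  6  5  5  6  5  5  5  6
 m  7  6  6  6  6  6  6  6
 m  8  7  7  7  7  7  7  7

5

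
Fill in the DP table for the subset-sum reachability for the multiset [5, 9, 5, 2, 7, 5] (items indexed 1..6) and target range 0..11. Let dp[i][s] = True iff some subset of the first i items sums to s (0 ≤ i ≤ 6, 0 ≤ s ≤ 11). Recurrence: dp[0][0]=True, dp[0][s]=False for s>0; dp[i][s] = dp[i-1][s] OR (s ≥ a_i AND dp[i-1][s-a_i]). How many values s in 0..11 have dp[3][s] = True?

4

i\s   0   1   2   3   4   5   6   7   8   9  10  11
  0   T   F   F   F   F   F   F   F   F   F   F   F
  1   T   F   F   F   F   T   F   F   F   F   F   F
  2   T   F   F   F   F   T   F   F   F   T   F   F
  3   T   F   F   F   F   T   F   F   F   T   T   F
  4   T   F   T   F   F   T   F   T   F   T   T   T
  5   T   F   T   F   F   T   F   T   F   T   T   T
  6   T   F   T   F   F   T   F   T   F   T   T   T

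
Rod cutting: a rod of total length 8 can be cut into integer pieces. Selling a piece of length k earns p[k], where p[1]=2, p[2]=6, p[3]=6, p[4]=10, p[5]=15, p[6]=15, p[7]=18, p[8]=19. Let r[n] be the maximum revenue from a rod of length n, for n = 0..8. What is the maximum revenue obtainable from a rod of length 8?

   n    0    1    2    3    4    5    6    7    8
r[n]    0    2    6    8   12   15   18   21   24

24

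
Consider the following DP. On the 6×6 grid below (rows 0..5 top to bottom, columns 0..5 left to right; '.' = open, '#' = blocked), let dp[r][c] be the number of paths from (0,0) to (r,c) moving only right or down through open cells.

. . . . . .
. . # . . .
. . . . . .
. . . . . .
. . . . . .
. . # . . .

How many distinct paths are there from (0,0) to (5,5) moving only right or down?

r\c   0   1   2   3   4   5
  0   1   1   1   1   1   1
  1   1   2   0   1   2   3
  2   1   3   3   4   6   9
  3   1   4   7  11  17  26
  4   1   5  12  23  40  66
  5   1   6   0  23  63 129

129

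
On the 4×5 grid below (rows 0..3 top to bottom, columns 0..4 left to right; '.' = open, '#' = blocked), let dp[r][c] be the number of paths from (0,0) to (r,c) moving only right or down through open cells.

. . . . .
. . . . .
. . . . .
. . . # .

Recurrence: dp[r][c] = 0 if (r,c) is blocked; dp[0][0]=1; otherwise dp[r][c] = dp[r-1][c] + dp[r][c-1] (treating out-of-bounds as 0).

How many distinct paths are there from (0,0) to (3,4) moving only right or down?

r\c   0   1   2   3   4
  0   1   1   1   1   1
  1   1   2   3   4   5
  2   1   3   6  10  15
  3   1   4  10   0  15

15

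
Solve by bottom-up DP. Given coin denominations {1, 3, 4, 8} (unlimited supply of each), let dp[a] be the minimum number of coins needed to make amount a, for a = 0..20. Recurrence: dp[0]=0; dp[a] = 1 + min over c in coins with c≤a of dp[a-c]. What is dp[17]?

 a  0  1  2  3  4  5  6  7  8  9 10 11 12 13 14 15 16 17 18 19 20
dp  0  1  2  1  1  2  2  2  1  2  3  2  2  3  3  3  2  3  4  3  3

3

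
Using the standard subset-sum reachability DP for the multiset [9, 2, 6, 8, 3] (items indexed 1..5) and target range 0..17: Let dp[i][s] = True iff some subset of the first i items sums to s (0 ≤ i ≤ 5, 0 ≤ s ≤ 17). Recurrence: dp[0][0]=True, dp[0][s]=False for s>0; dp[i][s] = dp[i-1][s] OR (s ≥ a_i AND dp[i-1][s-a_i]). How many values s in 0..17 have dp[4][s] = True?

11

i\s   0   1   2   3   4   5   6   7   8   9  10  11  12  13  14  15  16  17
  0   T   F   F   F   F   F   F   F   F   F   F   F   F   F   F   F   F   F
  1   T   F   F   F   F   F   F   F   F   T   F   F   F   F   F   F   F   F
  2   T   F   T   F   F   F   F   F   F   T   F   T   F   F   F   F   F   F
  3   T   F   T   F   F   F   T   F   T   T   F   T   F   F   F   T   F   T
  4   T   F   T   F   F   F   T   F   T   T   T   T   F   F   T   T   T   T
  5   T   F   T   T   F   T   T   F   T   T   T   T   T   T   T   T   T   T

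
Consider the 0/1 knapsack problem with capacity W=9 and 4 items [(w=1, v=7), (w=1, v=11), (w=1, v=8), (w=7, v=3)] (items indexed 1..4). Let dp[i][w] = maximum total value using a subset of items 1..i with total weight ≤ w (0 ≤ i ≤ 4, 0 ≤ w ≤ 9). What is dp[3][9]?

26

i\w   0   1   2   3   4   5   6   7   8   9
  0   0   0   0   0   0   0   0   0   0   0
  1   0   7   7   7   7   7   7   7   7   7
  2   0  11  18  18  18  18  18  18  18  18
  3   0  11  19  26  26  26  26  26  26  26
  4   0  11  19  26  26  26  26  26  26  26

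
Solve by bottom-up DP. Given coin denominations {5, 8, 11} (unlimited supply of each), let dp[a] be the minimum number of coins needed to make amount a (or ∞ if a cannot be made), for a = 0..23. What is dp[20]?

 a  0  1  2  3  4  5  6  7  8  9 10 11 12 13 14 15 16 17 18 19 20 21 22 23
dp  0  -  -  -  -  1  -  -  1  -  2  1  -  2  -  3  2  -  3  2  4  3  2  4
(- denotes ∞ / unreachable)

4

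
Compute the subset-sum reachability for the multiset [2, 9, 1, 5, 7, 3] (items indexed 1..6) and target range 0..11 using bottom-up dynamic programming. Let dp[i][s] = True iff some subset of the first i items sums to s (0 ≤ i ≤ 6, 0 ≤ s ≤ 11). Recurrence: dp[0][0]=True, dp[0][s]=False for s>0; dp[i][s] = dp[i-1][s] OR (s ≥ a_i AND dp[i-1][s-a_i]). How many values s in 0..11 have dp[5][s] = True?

11

i\s   0   1   2   3   4   5   6   7   8   9  10  11
  0   T   F   F   F   F   F   F   F   F   F   F   F
  1   T   F   T   F   F   F   F   F   F   F   F   F
  2   T   F   T   F   F   F   F   F   F   T   F   T
  3   T   T   T   T   F   F   F   F   F   T   T   T
  4   T   T   T   T   F   T   T   T   T   T   T   T
  5   T   T   T   T   F   T   T   T   T   T   T   T
  6   T   T   T   T   T   T   T   T   T   T   T   T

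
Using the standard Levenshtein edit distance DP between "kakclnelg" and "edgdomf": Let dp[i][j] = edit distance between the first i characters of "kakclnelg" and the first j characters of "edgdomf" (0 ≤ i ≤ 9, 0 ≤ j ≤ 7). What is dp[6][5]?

6

   ''  e  d  g  d  o  m  f
''  0  1  2  3  4  5  6  7
 k  1  1  2  3  4  5  6  7
 a  2  2  2  3  4  5  6  7
 k  3  3  3  3  4  5  6  7
 c  4  4  4  4  4  5  6  7
 l  5  5  5  5  5  5  6  7
 n  6  6  6  6  6  6  6  7
 e  7  6  7  7  7  7  7  7
 l  8  7  7  8  8  8  8  8
 g  9  8  8  7  8  9  9  9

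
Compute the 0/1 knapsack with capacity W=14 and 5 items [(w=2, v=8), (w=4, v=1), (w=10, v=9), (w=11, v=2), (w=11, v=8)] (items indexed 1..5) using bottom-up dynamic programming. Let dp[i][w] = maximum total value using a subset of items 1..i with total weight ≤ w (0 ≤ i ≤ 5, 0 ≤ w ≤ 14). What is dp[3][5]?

i\w   0   1   2   3   4   5   6   7   8   9  10  11  12  13  14
  0   0   0   0   0   0   0   0   0   0   0   0   0   0   0   0
  1   0   0   8   8   8   8   8   8   8   8   8   8   8   8   8
  2   0   0   8   8   8   8   9   9   9   9   9   9   9   9   9
  3   0   0   8   8   8   8   9   9   9   9   9   9  17  17  17
  4   0   0   8   8   8   8   9   9   9   9   9   9  17  17  17
  5   0   0   8   8   8   8   9   9   9   9   9   9  17  17  17

8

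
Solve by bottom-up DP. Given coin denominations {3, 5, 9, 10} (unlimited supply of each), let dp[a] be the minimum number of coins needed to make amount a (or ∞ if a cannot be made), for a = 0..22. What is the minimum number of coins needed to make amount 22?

 a  0  1  2  3  4  5  6  7  8  9 10 11 12 13 14 15 16 17 18 19 20 21 22
dp  0  -  -  1  -  1  2  -  2  1  1  3  2  2  2  2  3  3  2  2  2  3  3
(- denotes ∞ / unreachable)

3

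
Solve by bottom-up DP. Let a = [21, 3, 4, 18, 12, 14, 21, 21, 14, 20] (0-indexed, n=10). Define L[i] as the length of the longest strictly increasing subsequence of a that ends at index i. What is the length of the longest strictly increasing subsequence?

   i    0    1    2    3    4    5    6    7    8    9
a[i]   21    3    4   18   12   14   21   21   14   20
L[i]    1    1    2    3    3    4    5    5    4    5

5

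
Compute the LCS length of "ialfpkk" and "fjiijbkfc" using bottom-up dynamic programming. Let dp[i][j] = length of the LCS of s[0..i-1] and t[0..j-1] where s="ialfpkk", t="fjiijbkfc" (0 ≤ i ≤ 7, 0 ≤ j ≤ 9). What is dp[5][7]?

1

   ''  f  j  i  i  j  b  k  f  c
''  0  0  0  0  0  0  0  0  0  0
 i  0  0  0  1  1  1  1  1  1  1
 a  0  0  0  1  1  1  1  1  1  1
 l  0  0  0  1  1  1  1  1  1  1
 f  0  1  1  1  1  1  1  1  2  2
 p  0  1  1  1  1  1  1  1  2  2
 k  0  1  1  1  1  1  1  2  2  2
 k  0  1  1  1  1  1  1  2  2  2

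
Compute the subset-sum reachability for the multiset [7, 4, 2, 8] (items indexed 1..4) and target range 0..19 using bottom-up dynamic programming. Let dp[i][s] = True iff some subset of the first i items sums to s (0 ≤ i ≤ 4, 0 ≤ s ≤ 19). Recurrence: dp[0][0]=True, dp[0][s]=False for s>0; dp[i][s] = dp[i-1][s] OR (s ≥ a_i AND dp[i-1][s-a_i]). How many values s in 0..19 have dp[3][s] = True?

i\s   0   1   2   3   4   5   6   7   8   9  10  11  12  13  14  15  16  17  18  19
  0   T   F   F   F   F   F   F   F   F   F   F   F   F   F   F   F   F   F   F   F
  1   T   F   F   F   F   F   F   T   F   F   F   F   F   F   F   F   F   F   F   F
  2   T   F   F   F   T   F   F   T   F   F   F   T   F   F   F   F   F   F   F   F
  3   T   F   T   F   T   F   T   T   F   T   F   T   F   T   F   F   F   F   F   F
  4   T   F   T   F   T   F   T   T   T   T   T   T   T   T   T   T   F   T   F   T

8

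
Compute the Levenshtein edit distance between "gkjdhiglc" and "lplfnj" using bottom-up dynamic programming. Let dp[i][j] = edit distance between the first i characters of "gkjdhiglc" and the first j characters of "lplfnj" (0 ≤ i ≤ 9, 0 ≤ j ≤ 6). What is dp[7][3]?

7

   ''  l  p  l  f  n  j
''  0  1  2  3  4  5  6
 g  1  1  2  3  4  5  6
 k  2  2  2  3  4  5  6
 j  3  3  3  3  4  5  5
 d  4  4  4  4  4  5  6
 h  5  5  5  5  5  5  6
 i  6  6  6  6  6  6  6
 g  7  7  7  7  7  7  7
 l  8  7  8  7  8  8  8
 c  9  8  8  8  8  9  9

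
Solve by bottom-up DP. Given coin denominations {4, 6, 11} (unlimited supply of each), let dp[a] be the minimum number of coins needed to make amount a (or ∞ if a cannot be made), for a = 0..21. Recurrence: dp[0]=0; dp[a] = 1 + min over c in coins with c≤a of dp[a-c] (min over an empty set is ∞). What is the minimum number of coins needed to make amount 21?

 a  0  1  2  3  4  5  6  7  8  9 10 11 12 13 14 15 16 17 18 19 20 21
dp  0  -  -  -  1  -  1  -  2  -  2  1  2  -  3  2  3  2  3  3  4  3
(- denotes ∞ / unreachable)

3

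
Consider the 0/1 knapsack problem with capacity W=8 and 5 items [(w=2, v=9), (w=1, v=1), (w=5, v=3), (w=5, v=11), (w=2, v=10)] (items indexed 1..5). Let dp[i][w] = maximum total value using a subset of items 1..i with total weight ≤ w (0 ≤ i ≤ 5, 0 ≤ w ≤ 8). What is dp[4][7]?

20

i\w   0   1   2   3   4   5   6   7   8
  0   0   0   0   0   0   0   0   0   0
  1   0   0   9   9   9   9   9   9   9
  2   0   1   9  10  10  10  10  10  10
  3   0   1   9  10  10  10  10  12  13
  4   0   1   9  10  10  11  12  20  21
  5   0   1  10  11  19  20  20  21  22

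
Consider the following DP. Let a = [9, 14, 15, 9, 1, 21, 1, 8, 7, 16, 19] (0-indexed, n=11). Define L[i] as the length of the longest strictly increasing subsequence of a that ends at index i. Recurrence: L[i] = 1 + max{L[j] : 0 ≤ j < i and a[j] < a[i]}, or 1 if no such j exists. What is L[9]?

4

   i    0    1    2    3    4    5    6    7    8    9   10
a[i]    9   14   15    9    1   21    1    8    7   16   19
L[i]    1    2    3    1    1    4    1    2    2    4    5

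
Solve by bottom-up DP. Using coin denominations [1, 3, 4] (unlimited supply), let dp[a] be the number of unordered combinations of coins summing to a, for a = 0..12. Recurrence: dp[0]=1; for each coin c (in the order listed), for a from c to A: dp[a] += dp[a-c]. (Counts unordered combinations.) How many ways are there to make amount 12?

11

after  coin     0     1     2     3     4     5     6     7     8     9    10    11    12
          1     1     1     1     1     1     1     1     1     1     1     1     1     1
          3     1     1     1     2     2     2     3     3     3     4     4     4     5
          4     1     1     1     2     3     3     4     5     6     7     8     9    11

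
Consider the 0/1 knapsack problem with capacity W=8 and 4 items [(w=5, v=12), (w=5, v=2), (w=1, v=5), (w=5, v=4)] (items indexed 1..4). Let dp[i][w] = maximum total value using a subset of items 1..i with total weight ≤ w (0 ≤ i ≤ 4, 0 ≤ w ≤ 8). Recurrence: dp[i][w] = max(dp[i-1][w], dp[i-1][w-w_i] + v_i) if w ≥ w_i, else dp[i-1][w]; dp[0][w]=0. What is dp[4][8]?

i\w   0   1   2   3   4   5   6   7   8
  0   0   0   0   0   0   0   0   0   0
  1   0   0   0   0   0  12  12  12  12
  2   0   0   0   0   0  12  12  12  12
  3   0   5   5   5   5  12  17  17  17
  4   0   5   5   5   5  12  17  17  17

17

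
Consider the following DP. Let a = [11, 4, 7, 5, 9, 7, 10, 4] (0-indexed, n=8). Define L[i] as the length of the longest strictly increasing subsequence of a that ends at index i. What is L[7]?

1

   i    0    1    2    3    4    5    6    7
a[i]   11    4    7    5    9    7   10    4
L[i]    1    1    2    2    3    3    4    1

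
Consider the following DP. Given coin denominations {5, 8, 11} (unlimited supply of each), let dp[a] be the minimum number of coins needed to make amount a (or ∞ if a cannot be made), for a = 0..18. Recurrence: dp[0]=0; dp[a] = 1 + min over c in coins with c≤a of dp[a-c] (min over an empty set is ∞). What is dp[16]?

 a  0  1  2  3  4  5  6  7  8  9 10 11 12 13 14 15 16 17 18
dp  0  -  -  -  -  1  -  -  1  -  2  1  -  2  -  3  2  -  3
(- denotes ∞ / unreachable)

2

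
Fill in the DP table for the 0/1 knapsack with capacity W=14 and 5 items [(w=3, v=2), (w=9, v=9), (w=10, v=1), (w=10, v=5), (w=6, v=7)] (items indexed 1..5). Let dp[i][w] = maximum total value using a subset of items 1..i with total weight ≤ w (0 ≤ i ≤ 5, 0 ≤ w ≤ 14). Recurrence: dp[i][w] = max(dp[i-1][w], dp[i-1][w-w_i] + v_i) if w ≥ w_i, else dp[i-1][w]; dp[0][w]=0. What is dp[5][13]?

11

i\w   0   1   2   3   4   5   6   7   8   9  10  11  12  13  14
  0   0   0   0   0   0   0   0   0   0   0   0   0   0   0   0
  1   0   0   0   2   2   2   2   2   2   2   2   2   2   2   2
  2   0   0   0   2   2   2   2   2   2   9   9   9  11  11  11
  3   0   0   0   2   2   2   2   2   2   9   9   9  11  11  11
  4   0   0   0   2   2   2   2   2   2   9   9   9  11  11  11
  5   0   0   0   2   2   2   7   7   7   9   9   9  11  11  11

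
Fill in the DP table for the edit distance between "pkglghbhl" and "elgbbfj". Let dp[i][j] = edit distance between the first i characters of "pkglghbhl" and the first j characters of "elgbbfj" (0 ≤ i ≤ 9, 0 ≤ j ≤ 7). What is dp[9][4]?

   ''  e  l  g  b  b  f  j
''  0  1  2  3  4  5  6  7
 p  1  1  2  3  4  5  6  7
 k  2  2  2  3  4  5  6  7
 g  3  3  3  2  3  4  5  6
 l  4  4  3  3  3  4  5  6
 g  5  5  4  3  4  4  5  6
 h  6  6  5  4  4  5  5  6
 b  7  7  6  5  4  4  5  6
 h  8  8  7  6  5  5  5  6
 l  9  9  8  7  6  6  6  6

6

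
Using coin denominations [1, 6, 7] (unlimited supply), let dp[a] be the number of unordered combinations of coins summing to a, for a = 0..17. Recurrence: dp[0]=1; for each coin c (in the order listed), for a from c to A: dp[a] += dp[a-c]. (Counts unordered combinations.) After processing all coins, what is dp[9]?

after  coin     0     1     2     3     4     5     6     7     8     9    10    11    12    13    14    15    16    17
          1     1     1     1     1     1     1     1     1     1     1     1     1     1     1     1     1     1     1
          6     1     1     1     1     1     1     2     2     2     2     2     2     3     3     3     3     3     3
          7     1     1     1     1     1     1     2     3     3     3     3     3     4     5     6     6     6     6

3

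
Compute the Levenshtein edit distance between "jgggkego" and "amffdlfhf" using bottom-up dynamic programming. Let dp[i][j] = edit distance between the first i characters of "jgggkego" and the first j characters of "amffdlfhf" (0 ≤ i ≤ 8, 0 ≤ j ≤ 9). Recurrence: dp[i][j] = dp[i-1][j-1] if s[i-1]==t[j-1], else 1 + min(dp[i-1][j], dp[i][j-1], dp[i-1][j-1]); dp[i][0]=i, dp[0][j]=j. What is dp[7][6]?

7

   ''  a  m  f  f  d  l  f  h  f
''  0  1  2  3  4  5  6  7  8  9
 j  1  1  2  3  4  5  6  7  8  9
 g  2  2  2  3  4  5  6  7  8  9
 g  3  3  3  3  4  5  6  7  8  9
 g  4  4  4  4  4  5  6  7  8  9
 k  5  5  5  5  5  5  6  7  8  9
 e  6  6  6  6  6  6  6  7  8  9
 g  7  7  7  7  7  7  7  7  8  9
 o  8  8  8  8  8  8  8  8  8  9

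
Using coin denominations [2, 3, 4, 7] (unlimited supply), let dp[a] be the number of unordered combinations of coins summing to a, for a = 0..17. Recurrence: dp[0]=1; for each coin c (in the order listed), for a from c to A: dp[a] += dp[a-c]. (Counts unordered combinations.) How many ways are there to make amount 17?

14

after  coin     0     1     2     3     4     5     6     7     8     9    10    11    12    13    14    15    16    17
          2     1     0     1     0     1     0     1     0     1     0     1     0     1     0     1     0     1     0
          3     1     0     1     1     1     1     2     1     2     2     2     2     3     2     3     3     3     3
          4     1     0     1     1     2     1     3     2     4     3     5     4     7     5     8     7    10     8
          7     1     0     1     1     2     1     3     3     4     4     6     6     8     8    11    11    14    14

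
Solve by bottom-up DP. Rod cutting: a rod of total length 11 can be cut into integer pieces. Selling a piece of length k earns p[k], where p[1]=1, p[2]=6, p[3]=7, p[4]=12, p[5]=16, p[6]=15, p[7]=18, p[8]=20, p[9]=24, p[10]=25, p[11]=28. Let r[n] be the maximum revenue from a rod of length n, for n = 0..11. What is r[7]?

   n    0    1    2    3    4    5    6    7    8    9   10   11
r[n]    0    1    6    7   12   16   18   22   24   28   32   34

22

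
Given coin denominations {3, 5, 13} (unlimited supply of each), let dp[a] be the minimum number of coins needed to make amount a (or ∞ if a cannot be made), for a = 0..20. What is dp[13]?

1

 a  0  1  2  3  4  5  6  7  8  9 10 11 12 13 14 15 16 17 18 19 20
dp  0  -  -  1  -  1  2  -  2  3  2  3  4  1  4  3  2  5  2  3  4
(- denotes ∞ / unreachable)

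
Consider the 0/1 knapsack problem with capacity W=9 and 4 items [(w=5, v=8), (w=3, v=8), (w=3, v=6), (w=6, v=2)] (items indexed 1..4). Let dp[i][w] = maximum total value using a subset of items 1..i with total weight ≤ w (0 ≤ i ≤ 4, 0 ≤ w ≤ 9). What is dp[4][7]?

14

i\w   0   1   2   3   4   5   6   7   8   9
  0   0   0   0   0   0   0   0   0   0   0
  1   0   0   0   0   0   8   8   8   8   8
  2   0   0   0   8   8   8   8   8  16  16
  3   0   0   0   8   8   8  14  14  16  16
  4   0   0   0   8   8   8  14  14  16  16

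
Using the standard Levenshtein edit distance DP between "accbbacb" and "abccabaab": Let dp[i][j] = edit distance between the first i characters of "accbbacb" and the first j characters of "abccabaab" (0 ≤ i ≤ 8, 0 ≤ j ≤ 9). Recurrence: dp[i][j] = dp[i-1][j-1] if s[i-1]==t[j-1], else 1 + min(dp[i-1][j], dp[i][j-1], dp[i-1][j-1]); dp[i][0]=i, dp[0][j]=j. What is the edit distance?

   ''  a  b  c  c  a  b  a  a  b
''  0  1  2  3  4  5  6  7  8  9
 a  1  0  1  2  3  4  5  6  7  8
 c  2  1  1  1  2  3  4  5  6  7
 c  3  2  2  1  1  2  3  4  5  6
 b  4  3  2  2  2  2  2  3  4  5
 b  5  4  3  3  3  3  2  3  4  4
 a  6  5  4  4  4  3  3  2  3  4
 c  7  6  5  4  4  4  4  3  3  4
 b  8  7  6  5  5  5  4  4  4  3

3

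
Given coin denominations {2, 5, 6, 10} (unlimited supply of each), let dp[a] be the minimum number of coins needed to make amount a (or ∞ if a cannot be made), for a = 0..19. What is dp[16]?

 a  0  1  2  3  4  5  6  7  8  9 10 11 12 13 14 15 16 17 18 19
dp  0  -  1  -  2  1  1  2  2  3  1  2  2  3  3  2  2  3  3  4
(- denotes ∞ / unreachable)

2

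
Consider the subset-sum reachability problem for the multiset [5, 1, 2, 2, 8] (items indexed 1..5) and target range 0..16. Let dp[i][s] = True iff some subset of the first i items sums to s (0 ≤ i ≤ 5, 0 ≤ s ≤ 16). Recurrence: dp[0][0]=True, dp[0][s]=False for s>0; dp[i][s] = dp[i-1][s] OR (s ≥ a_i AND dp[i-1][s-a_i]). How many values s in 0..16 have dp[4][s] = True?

11

i\s   0   1   2   3   4   5   6   7   8   9  10  11  12  13  14  15  16
  0   T   F   F   F   F   F   F   F   F   F   F   F   F   F   F   F   F
  1   T   F   F   F   F   T   F   F   F   F   F   F   F   F   F   F   F
  2   T   T   F   F   F   T   T   F   F   F   F   F   F   F   F   F   F
  3   T   T   T   T   F   T   T   T   T   F   F   F   F   F   F   F   F
  4   T   T   T   T   T   T   T   T   T   T   T   F   F   F   F   F   F
  5   T   T   T   T   T   T   T   T   T   T   T   T   T   T   T   T   T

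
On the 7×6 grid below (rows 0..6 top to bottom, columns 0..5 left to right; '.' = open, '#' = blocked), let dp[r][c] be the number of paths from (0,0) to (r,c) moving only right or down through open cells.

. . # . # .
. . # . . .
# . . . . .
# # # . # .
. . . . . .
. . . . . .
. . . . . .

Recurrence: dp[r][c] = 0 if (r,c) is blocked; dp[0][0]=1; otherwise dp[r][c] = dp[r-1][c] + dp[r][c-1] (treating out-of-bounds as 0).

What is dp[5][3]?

2

r\c   0   1   2   3   4   5
  0   1   1   0   0   0   0
  1   1   2   0   0   0   0
  2   0   2   2   2   2   2
  3   0   0   0   2   0   2
  4   0   0   0   2   2   4
  5   0   0   0   2   4   8
  6   0   0   0   2   6  14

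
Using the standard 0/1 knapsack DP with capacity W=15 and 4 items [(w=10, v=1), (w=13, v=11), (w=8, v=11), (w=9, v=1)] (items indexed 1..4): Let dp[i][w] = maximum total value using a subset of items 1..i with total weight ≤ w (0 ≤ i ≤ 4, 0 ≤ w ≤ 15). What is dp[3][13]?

11

i\w   0   1   2   3   4   5   6   7   8   9  10  11  12  13  14  15
  0   0   0   0   0   0   0   0   0   0   0   0   0   0   0   0   0
  1   0   0   0   0   0   0   0   0   0   0   1   1   1   1   1   1
  2   0   0   0   0   0   0   0   0   0   0   1   1   1  11  11  11
  3   0   0   0   0   0   0   0   0  11  11  11  11  11  11  11  11
  4   0   0   0   0   0   0   0   0  11  11  11  11  11  11  11  11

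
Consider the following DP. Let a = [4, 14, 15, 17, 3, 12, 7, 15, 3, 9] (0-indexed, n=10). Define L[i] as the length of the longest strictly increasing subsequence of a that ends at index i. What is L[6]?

   i    0    1    2    3    4    5    6    7    8    9
a[i]    4   14   15   17    3   12    7   15    3    9
L[i]    1    2    3    4    1    2    2    3    1    3

2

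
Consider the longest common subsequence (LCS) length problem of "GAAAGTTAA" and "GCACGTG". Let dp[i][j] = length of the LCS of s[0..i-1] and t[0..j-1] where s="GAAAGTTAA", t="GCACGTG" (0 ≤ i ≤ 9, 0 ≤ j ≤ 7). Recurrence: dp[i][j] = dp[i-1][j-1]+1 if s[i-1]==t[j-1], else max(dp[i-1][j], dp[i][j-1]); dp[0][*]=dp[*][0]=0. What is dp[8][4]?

2

   ''  G  C  A  C  G  T  G
''  0  0  0  0  0  0  0  0
 G  0  1  1  1  1  1  1  1
 A  0  1  1  2  2  2  2  2
 A  0  1  1  2  2  2  2  2
 A  0  1  1  2  2  2  2  2
 G  0  1  1  2  2  3  3  3
 T  0  1  1  2  2  3  4  4
 T  0  1  1  2  2  3  4  4
 A  0  1  1  2  2  3  4  4
 A  0  1  1  2  2  3  4  4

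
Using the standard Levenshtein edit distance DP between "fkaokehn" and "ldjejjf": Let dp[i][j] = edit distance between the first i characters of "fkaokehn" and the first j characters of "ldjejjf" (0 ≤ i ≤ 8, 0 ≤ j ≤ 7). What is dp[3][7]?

7

   ''  l  d  j  e  j  j  f
''  0  1  2  3  4  5  6  7
 f  1  1  2  3  4  5  6  6
 k  2  2  2  3  4  5  6  7
 a  3  3  3  3  4  5  6  7
 o  4  4  4  4  4  5  6  7
 k  5  5  5  5  5  5  6  7
 e  6  6  6  6  5  6  6  7
 h  7  7  7  7  6  6  7  7
 n  8  8  8  8  7  7  7  8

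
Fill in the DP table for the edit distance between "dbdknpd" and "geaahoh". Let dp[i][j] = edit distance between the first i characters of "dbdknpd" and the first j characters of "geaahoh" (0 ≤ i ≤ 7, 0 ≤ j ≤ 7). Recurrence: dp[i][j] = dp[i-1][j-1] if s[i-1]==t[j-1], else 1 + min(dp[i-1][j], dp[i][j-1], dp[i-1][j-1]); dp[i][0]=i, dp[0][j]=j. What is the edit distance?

7

   ''  g  e  a  a  h  o  h
''  0  1  2  3  4  5  6  7
 d  1  1  2  3  4  5  6  7
 b  2  2  2  3  4  5  6  7
 d  3  3  3  3  4  5  6  7
 k  4  4  4  4  4  5  6  7
 n  5  5  5  5  5  5  6  7
 p  6  6  6  6  6  6  6  7
 d  7  7  7  7  7  7  7  7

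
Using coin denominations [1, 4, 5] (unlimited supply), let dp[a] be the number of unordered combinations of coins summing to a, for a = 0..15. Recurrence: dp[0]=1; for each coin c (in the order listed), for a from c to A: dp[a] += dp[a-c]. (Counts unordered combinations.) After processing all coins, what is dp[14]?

9

after  coin     0     1     2     3     4     5     6     7     8     9    10    11    12    13    14    15
          1     1     1     1     1     1     1     1     1     1     1     1     1     1     1     1     1
          4     1     1     1     1     2     2     2     2     3     3     3     3     4     4     4     4
          5     1     1     1     1     2     3     3     3     4     5     6     6     7     8     9    10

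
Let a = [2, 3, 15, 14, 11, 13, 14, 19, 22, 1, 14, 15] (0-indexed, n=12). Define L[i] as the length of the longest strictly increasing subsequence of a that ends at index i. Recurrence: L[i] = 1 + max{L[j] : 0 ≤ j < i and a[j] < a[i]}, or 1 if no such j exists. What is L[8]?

   i    0    1    2    3    4    5    6    7    8    9   10   11
a[i]    2    3   15   14   11   13   14   19   22    1   14   15
L[i]    1    2    3    3    3    4    5    6    7    1    5    6

7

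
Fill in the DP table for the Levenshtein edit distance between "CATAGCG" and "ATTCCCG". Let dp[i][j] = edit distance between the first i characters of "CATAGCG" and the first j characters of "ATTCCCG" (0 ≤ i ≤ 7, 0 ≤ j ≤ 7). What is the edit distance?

4

   ''  A  T  T  C  C  C  G
''  0  1  2  3  4  5  6  7
 C  1  1  2  3  3  4  5  6
 A  2  1  2  3  4  4  5  6
 T  3  2  1  2  3  4  5  6
 A  4  3  2  2  3  4  5  6
 G  5  4  3  3  3  4  5  5
 C  6  5  4  4  3  3  4  5
 G  7  6  5  5  4  4  4  4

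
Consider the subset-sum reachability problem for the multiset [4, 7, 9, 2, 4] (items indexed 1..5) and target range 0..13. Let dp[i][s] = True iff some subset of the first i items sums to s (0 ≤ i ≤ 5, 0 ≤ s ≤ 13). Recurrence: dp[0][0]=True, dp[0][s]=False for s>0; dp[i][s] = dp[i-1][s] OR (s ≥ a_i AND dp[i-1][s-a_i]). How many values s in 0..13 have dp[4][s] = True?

i\s   0   1   2   3   4   5   6   7   8   9  10  11  12  13
  0   T   F   F   F   F   F   F   F   F   F   F   F   F   F
  1   T   F   F   F   T   F   F   F   F   F   F   F   F   F
  2   T   F   F   F   T   F   F   T   F   F   F   T   F   F
  3   T   F   F   F   T   F   F   T   F   T   F   T   F   T
  4   T   F   T   F   T   F   T   T   F   T   F   T   F   T
  5   T   F   T   F   T   F   T   T   T   T   T   T   F   T

8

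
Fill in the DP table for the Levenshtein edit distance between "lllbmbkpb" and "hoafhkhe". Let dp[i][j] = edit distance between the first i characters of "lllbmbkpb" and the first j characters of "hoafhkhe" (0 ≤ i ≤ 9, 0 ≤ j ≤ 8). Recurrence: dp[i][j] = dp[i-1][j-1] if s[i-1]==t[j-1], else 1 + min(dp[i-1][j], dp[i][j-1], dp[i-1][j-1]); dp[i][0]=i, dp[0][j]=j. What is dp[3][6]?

   ''  h  o  a  f  h  k  h  e
''  0  1  2  3  4  5  6  7  8
 l  1  1  2  3  4  5  6  7  8
 l  2  2  2  3  4  5  6  7  8
 l  3  3  3  3  4  5  6  7  8
 b  4  4  4  4  4  5  6  7  8
 m  5  5  5  5  5  5  6  7  8
 b  6  6  6  6  6  6  6  7  8
 k  7  7  7  7  7  7  6  7  8
 p  8  8  8  8  8  8  7  7  8
 b  9  9  9  9  9  9  8  8  8

6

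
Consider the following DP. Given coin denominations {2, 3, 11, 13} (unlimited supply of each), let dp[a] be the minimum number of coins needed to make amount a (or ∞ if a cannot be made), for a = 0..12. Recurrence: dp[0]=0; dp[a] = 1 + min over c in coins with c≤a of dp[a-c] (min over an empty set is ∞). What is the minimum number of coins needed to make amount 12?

4

 a  0  1  2  3  4  5  6  7  8  9 10 11 12
dp  0  -  1  1  2  2  2  3  3  3  4  1  4
(- denotes ∞ / unreachable)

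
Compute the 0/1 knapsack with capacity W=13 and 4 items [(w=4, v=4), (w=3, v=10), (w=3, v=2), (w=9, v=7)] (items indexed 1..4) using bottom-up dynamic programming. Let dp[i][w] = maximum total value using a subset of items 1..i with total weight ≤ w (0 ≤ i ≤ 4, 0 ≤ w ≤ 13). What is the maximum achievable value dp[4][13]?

17

i\w   0   1   2   3   4   5   6   7   8   9  10  11  12  13
  0   0   0   0   0   0   0   0   0   0   0   0   0   0   0
  1   0   0   0   0   4   4   4   4   4   4   4   4   4   4
  2   0   0   0  10  10  10  10  14  14  14  14  14  14  14
  3   0   0   0  10  10  10  12  14  14  14  16  16  16  16
  4   0   0   0  10  10  10  12  14  14  14  16  16  17  17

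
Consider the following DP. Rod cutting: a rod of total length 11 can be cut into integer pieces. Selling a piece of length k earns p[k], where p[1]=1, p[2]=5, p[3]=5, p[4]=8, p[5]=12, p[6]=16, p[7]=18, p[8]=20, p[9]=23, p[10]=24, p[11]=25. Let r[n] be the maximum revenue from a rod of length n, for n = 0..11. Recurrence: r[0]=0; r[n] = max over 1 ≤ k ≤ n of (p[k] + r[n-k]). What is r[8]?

   n    0    1    2    3    4    5    6    7    8    9   10   11
r[n]    0    1    5    6   10   12   16   18   21   23   26   28

21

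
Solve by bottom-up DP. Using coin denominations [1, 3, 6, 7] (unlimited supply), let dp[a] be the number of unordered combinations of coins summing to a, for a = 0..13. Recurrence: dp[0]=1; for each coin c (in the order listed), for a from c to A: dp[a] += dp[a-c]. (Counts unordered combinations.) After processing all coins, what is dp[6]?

4

after  coin     0     1     2     3     4     5     6     7     8     9    10    11    12    13
          1     1     1     1     1     1     1     1     1     1     1     1     1     1     1
          3     1     1     1     2     2     2     3     3     3     4     4     4     5     5
          6     1     1     1     2     2     2     4     4     4     6     6     6     9     9
          7     1     1     1     2     2     2     4     5     5     7     8     8    11    13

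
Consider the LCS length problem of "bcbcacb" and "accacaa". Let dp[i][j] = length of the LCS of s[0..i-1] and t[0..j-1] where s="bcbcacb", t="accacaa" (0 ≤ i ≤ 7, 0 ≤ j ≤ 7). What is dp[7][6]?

4

   ''  a  c  c  a  c  a  a
''  0  0  0  0  0  0  0  0
 b  0  0  0  0  0  0  0  0
 c  0  0  1  1  1  1  1  1
 b  0  0  1  1  1  1  1  1
 c  0  0  1  2  2  2  2  2
 a  0  1  1  2  3  3  3  3
 c  0  1  2  2  3  4  4  4
 b  0  1  2  2  3  4  4  4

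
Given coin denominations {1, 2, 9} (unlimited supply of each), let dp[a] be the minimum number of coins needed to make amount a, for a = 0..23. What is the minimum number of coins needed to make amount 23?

5

 a  0  1  2  3  4  5  6  7  8  9 10 11 12 13 14 15 16 17 18 19 20 21 22 23
dp  0  1  1  2  2  3  3  4  4  1  2  2  3  3  4  4  5  5  2  3  3  4  4  5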